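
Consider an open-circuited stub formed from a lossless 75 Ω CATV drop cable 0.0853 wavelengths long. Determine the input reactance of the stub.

βl = 2π × 0.0853 = 30.7°
tan(βl) = 0.594
For an open-circuited stub, Z_in = −jZ_0·cot(βl) = −jZ_0/tan(βl)

X_in ≈ -126 Ω (capacitive)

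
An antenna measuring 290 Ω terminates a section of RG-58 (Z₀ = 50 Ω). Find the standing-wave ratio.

Γ = (290 − 50)/(290 + 50) = 0.706
VSWR = (1 + 0.706)/(1 − 0.706)

VSWR ≈ 5.8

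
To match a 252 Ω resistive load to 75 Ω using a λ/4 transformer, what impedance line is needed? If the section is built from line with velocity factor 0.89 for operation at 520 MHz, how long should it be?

Z_qwt = √(Z_0·R_L) = √(75 × 252) = √18900
λ = 0.89·c/f = 0.513 m, so l = λ/4 = 0.128 m

Z_qwt ≈ 137 Ω; length ≈ 12.8 cm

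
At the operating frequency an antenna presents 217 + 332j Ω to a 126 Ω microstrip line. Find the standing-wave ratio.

VSWR ≈ 6.17

Γ = (Z_L − Z_0)/(Z_L + Z_0) = (91 + j332)/(343 + j332)
|Γ| = 344/477 = 0.721
VSWR = (1 + |Γ|)/(1 − |Γ|) = 1.72/0.279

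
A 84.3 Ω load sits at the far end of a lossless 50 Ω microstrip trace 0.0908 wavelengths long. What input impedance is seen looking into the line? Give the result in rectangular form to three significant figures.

βl = 2π × 0.0908 = 32.7°
tan(βl) = tan(32.7°) = 0.642
Z_in = Z_0·(Z_L + jZ_0·tanβl)/(Z_0 + jZ_L·tanβl)
     = 50·(84.3 + j32.1)/(50 + j54.1)

Z_in ≈ 54.8 − j27.2 Ω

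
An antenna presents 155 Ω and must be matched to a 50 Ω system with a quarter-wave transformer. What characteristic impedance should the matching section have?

Z_qwt ≈ 88 Ω

Z_qwt = √(Z_0·R_L) = √(50 × 155) = √7750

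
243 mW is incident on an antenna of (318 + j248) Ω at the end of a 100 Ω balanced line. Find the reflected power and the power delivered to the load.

P_reflected ≈ 112 mW; P_delivered ≈ 131 mW

|Γ| = |(218 + j248)/(418 + j248)| = 0.679
|Γ|² = 0.462
P_refl = |Γ|²·P_inc = 112 mW, P_del = (1 − |Γ|²)·P_inc = 131 mW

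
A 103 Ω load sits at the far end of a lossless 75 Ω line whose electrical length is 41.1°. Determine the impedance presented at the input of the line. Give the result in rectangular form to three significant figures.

Z_in ≈ 74.5 − j23.8 Ω

tan(βl) = tan(41.1°) = 0.872
Z_in = Z_0·(Z_L + jZ_0·tanβl)/(Z_0 + jZ_L·tanβl)
     = 75·(103 + j65.4)/(75 + j89.9)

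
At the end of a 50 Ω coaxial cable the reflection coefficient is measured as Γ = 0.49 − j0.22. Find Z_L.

Z_L = Z_0·(1 + Γ)/(1 − Γ) = 50·(1.49 − j0.22)/(0.51 + j0.22)

Z_L ≈ 115 − j71.3 Ω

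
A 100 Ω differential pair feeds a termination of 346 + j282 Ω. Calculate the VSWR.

VSWR ≈ 5.88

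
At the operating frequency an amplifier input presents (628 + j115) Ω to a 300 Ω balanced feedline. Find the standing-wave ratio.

VSWR ≈ 2.18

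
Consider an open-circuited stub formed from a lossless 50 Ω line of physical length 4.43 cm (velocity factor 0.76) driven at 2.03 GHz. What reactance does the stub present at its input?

λ = v/f = 0.76·c / 2.03 GHz = 0.112 m
βl = 2π·l/λ = 2π × 0.394 = 142°
tan(βl) = -0.781
For an open-circuited stub, Z_in = −jZ_0·cot(βl) = −jZ_0/tan(βl)

X_in ≈ 64 Ω (inductive)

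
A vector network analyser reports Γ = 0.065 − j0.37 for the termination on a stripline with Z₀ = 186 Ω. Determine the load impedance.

Z_L = Z_0·(1 + Γ)/(1 − Γ) = 186·(1.06 − j0.37)/(0.935 + j0.37)

Z_L ≈ 158 − j136 Ω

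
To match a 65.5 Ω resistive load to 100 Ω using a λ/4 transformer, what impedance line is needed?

Z_qwt = √(Z_0·R_L) = √(100 × 65.5) = √6550

Z_qwt ≈ 80.9 Ω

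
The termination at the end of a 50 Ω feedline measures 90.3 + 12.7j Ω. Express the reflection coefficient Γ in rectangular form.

Γ = (Z_L − Z_0)/(Z_L + Z_0) = (40.3 + j12.7)/(140.3 + j12.7)

Γ ≈ 0.293 + j0.064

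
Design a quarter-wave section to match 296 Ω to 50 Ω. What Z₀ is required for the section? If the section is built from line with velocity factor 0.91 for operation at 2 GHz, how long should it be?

Z_qwt ≈ 122 Ω; length ≈ 3.41 cm

Z_qwt = √(Z_0·R_L) = √(50 × 296) = √14800
λ = 0.91·c/f = 0.137 m, so l = λ/4 = 0.0341 m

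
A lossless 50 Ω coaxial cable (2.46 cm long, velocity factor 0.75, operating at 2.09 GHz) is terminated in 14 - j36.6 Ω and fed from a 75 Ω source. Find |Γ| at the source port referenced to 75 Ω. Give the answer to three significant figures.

λ = v/f = 0.75·c / 2.09 GHz = 0.108 m
βl = 2π·l/λ = 2π × 0.229 = 82.3°
tan(βl) = 7.36
Z_in = Z_0·(Z_L + jZ_0·tanβl)/(Z_0 + jZ_L·tanβl) = 17.1 + j46.4 Ω
Γ_s = (Z_in − Z_s)/(Z_in + Z_s) = (-57.9 + j46.4)/(92.1 + j46.4), |Γ_s| = 0.719

|Γ| ≈ 0.719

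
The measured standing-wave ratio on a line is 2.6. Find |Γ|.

|Γ| ≈ 0.444

|Γ| = (S − 1)/(S + 1) = (2.6 − 1)/(2.6 + 1) = 1.6/3.6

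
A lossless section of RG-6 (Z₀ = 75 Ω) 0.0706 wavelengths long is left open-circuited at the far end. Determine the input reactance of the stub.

βl = 2π × 0.0706 = 25.4°
tan(βl) = 0.475
For an open-circuited stub, Z_in = −jZ_0·cot(βl) = −jZ_0/tan(βl)

X_in ≈ -158 Ω (capacitive)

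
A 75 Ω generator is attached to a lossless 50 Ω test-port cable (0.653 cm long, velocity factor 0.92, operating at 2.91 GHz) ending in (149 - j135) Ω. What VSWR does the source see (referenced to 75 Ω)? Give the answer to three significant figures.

λ = v/f = 0.92·c / 2.91 GHz = 0.0948 m
βl = 2π·l/λ = 2π × 0.0688 = 24.8°
tan(βl) = 0.462
Z_in = Z_0·(Z_L + jZ_0·tanβl)/(Z_0 + jZ_L·tanβl) = 26 − j65.8 Ω
Γ_s = (Z_in − Z_s)/(Z_in + Z_s) = (-49 − j65.8)/(101 − j65.8), |Γ_s| = 0.68
VSWR = (1 + |Γ_s|)/(1 − |Γ_s|)

VSWR ≈ 5.25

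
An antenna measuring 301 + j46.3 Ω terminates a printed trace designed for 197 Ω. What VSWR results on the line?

Γ = (Z_L − Z_0)/(Z_L + Z_0) = (104 + j46.3)/(498 + j46.3)
|Γ| = 114/500 = 0.228
VSWR = (1 + |Γ|)/(1 − |Γ|) = 1.23/0.772

VSWR ≈ 1.59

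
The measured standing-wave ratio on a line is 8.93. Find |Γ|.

|Γ| ≈ 0.799

|Γ| = (S − 1)/(S + 1) = (8.93 − 1)/(8.93 + 1) = 7.93/9.93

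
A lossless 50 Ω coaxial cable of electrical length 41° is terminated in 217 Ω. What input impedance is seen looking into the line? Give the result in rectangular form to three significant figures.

tan(βl) = tan(41°) = 0.869
Z_in = Z_0·(Z_L + jZ_0·tanβl)/(Z_0 + jZ_L·tanβl)
     = 50·(217 + j43.5)/(50 + j189)

Z_in ≈ 25 − j50.9 Ω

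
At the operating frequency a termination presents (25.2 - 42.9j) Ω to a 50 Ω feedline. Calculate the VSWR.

Γ = (Z_L − Z_0)/(Z_L + Z_0) = (-24.8 − j42.9)/(75.2 − j42.9)
|Γ| = 49.6/86.6 = 0.572
VSWR = (1 + |Γ|)/(1 − |Γ|) = 1.57/0.428

VSWR ≈ 3.68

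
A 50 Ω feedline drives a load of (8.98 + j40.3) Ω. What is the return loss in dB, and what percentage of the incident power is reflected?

Γ = (-41.02 + j40.3)/(58.98 + j40.3), |Γ| = 0.805
RL = −20·log₁₀(0.805) = 1.88 dB
P_refl/P_inc = |Γ|² = 0.648

RL ≈ 1.88 dB; 64.8% of incident power reflected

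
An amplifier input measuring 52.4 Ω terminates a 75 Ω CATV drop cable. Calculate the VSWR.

VSWR ≈ 1.43

Γ = (52.4 − 75)/(52.4 + 75) = -0.177
VSWR = (1 + 0.177)/(1 − 0.177)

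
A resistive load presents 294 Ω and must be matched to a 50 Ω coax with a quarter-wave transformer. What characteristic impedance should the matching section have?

Z_qwt ≈ 121 Ω

Z_qwt = √(Z_0·R_L) = √(50 × 294) = √14700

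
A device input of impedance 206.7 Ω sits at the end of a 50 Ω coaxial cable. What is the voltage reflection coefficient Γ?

Γ = (Z_L − Z_0)/(Z_L + Z_0) = (206.7 − 50)/(206.7 + 50) = 156.7/256.7

Γ = 0.61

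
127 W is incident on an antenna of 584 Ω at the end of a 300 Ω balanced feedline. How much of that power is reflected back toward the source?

Γ = (584 − 300)/(584 + 300) = 0.321
|Γ|² = 0.103
P_refl = |Γ|²·P_inc = 13.1 W, P_del = (1 − |Γ|²)·P_inc = 114 W

P_reflected ≈ 13.1 W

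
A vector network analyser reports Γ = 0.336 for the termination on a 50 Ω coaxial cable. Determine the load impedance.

Z_L = Z_0·(1 + Γ)/(1 − Γ) = 50·(1.34)/(0.664)

Z_L ≈ 101 Ω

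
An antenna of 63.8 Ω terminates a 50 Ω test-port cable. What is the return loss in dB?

Γ = (63.8 − 50)/(63.8 + 50) = 0.121
RL = −20·log₁₀|Γ| = −20·log₁₀(0.121)

RL ≈ 18.3 dB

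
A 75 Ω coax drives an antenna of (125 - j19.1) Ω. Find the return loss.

Γ = (50 − j19.1)/(200 − j19.1), |Γ| = 0.266
RL = −20·log₁₀|Γ| = −20·log₁₀(0.266)

RL ≈ 11.5 dB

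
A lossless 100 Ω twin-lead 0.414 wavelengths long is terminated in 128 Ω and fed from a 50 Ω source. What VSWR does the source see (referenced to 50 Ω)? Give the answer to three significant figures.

βl = 2π × 0.414 = 149°
tan(βl) = -0.6
Z_in = Z_0·(Z_L + jZ_0·tanβl)/(Z_0 + jZ_L·tanβl) = 109 + j24.1 Ω
Γ_s = (Z_in − Z_s)/(Z_in + Z_s) = (59.5 + j24.1)/(159 + j24.1), |Γ_s| = 0.398
VSWR = (1 + |Γ_s|)/(1 − |Γ_s|)

VSWR ≈ 2.32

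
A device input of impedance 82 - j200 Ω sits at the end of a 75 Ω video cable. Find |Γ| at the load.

|Γ| ≈ 0.787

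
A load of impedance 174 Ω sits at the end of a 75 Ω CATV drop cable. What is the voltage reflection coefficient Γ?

Γ = (Z_L − Z_0)/(Z_L + Z_0) = (174 − 75)/(174 + 75) = 99/249

Γ = 0.398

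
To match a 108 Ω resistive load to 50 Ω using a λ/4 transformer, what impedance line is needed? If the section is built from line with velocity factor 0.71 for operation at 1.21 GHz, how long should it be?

Z_qwt ≈ 73.5 Ω; length ≈ 4.4 cm

Z_qwt = √(Z_0·R_L) = √(50 × 108) = √5400
λ = 0.71·c/f = 0.176 m, so l = λ/4 = 0.044 m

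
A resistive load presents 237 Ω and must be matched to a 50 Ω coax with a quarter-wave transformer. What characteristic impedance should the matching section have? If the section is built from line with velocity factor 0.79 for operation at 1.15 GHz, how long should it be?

Z_qwt ≈ 109 Ω; length ≈ 5.15 cm

Z_qwt = √(Z_0·R_L) = √(50 × 237) = √11850
λ = 0.79·c/f = 0.206 m, so l = λ/4 = 0.0515 m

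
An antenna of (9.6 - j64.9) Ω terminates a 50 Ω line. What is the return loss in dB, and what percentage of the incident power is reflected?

RL ≈ 1.23 dB; 75.3% of incident power reflected

Γ = (-40.4 − j64.9)/(59.6 − j64.9), |Γ| = 0.868
RL = −20·log₁₀(0.868) = 1.23 dB
P_refl/P_inc = |Γ|² = 0.753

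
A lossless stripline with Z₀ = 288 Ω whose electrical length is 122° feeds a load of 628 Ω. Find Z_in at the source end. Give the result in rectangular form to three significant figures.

tan(βl) = tan(122°) = -1.6
Z_in = Z_0·(Z_L + jZ_0·tanβl)/(Z_0 + jZ_L·tanβl)
     = 288·(628 − j461)/(288 − j1010)

Z_in ≈ 170 + j131 Ω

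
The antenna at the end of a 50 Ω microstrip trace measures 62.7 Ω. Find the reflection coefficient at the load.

Γ = 0.113

Γ = (Z_L − Z_0)/(Z_L + Z_0) = (62.7 − 50)/(62.7 + 50) = 12.7/112.7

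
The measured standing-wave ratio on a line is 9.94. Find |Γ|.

|Γ| ≈ 0.817

|Γ| = (S − 1)/(S + 1) = (9.94 − 1)/(9.94 + 1) = 8.94/10.9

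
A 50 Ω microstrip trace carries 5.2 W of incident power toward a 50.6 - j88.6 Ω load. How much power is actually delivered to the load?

P_delivered ≈ 2.93 W

|Γ| = |(0.6 − j88.6)/(100.6 − j88.6)| = 0.661
|Γ|² = 0.437
P_refl = |Γ|²·P_inc = 2.27 W, P_del = (1 − |Γ|²)·P_inc = 2.93 W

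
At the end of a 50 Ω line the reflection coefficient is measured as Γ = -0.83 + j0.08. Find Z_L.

Z_L ≈ 4.54 + j2.38 Ω

Z_L = Z_0·(1 + Γ)/(1 − Γ) = 50·(0.17 + j0.08)/(1.83 − j0.08)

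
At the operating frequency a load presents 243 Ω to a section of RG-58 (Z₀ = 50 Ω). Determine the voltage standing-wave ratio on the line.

VSWR ≈ 4.86

Γ = (243 − 50)/(243 + 50) = 0.659
VSWR = (1 + 0.659)/(1 − 0.659)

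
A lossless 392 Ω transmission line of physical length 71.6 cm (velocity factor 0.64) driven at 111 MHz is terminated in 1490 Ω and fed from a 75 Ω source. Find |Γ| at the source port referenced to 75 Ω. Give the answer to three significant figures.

λ = v/f = 0.64·c / 111 MHz = 1.73 m
βl = 2π·l/λ = 2π × 0.414 = 149°
tan(βl) = -0.6
Z_in = Z_0·(Z_L + jZ_0·tanβl)/(Z_0 + jZ_L·tanβl) = 326 + j510 Ω
Γ_s = (Z_in − Z_s)/(Z_in + Z_s) = (251 + j510)/(401 + j510), |Γ_s| = 0.876

|Γ| ≈ 0.876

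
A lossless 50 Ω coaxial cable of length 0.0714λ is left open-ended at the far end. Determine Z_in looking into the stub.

Z_in ≈ −j104 Ω

βl = 2π × 0.0714 = 25.7°
tan(βl) = 0.481
For an open-ended stub, Z_in = −jZ_0·cot(βl) = −jZ_0/tan(βl)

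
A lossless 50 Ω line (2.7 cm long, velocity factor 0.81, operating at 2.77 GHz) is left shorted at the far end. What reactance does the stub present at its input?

X_in ≈ -132 Ω (capacitive)

λ = v/f = 0.81·c / 2.77 GHz = 0.0877 m
βl = 2π·l/λ = 2π × 0.308 = 111°
tan(βl) = -2.63
For a shorted stub, Z_in = jZ_0·tan(βl)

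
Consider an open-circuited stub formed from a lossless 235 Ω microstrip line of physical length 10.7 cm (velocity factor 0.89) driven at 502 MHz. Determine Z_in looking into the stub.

Z_in ≈ −j74.4 Ω

λ = v/f = 0.89·c / 502 MHz = 0.532 m
βl = 2π·l/λ = 2π × 0.201 = 72.4°
tan(βl) = 3.16
For an open-circuited stub, Z_in = −jZ_0·cot(βl) = −jZ_0/tan(βl)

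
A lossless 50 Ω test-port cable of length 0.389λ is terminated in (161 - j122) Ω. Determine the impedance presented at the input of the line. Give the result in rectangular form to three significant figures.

βl = 2π × 0.389 = 140°
tan(βl) = tan(140°) = -0.838
Z_in = Z_0·(Z_L + jZ_0·tanβl)/(Z_0 + jZ_L·tanβl)
     = 50·(161 − j164)/(-52.2 − j135)

Z_in ≈ 32.7 + j72.3 Ω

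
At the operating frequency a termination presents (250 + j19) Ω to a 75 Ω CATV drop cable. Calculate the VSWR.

Γ = (Z_L − Z_0)/(Z_L + Z_0) = (175 + j19)/(325 + j19)
|Γ| = 176/326 = 0.541
VSWR = (1 + |Γ|)/(1 − |Γ|) = 1.54/0.459

VSWR ≈ 3.35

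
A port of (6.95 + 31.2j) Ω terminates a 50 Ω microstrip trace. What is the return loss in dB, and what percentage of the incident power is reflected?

Γ = (-43.05 + j31.2)/(56.95 + j31.2), |Γ| = 0.819
RL = −20·log₁₀(0.819) = 1.74 dB
P_refl/P_inc = |Γ|² = 0.67

RL ≈ 1.74 dB; 67% of incident power reflected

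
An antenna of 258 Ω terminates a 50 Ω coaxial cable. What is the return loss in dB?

RL ≈ 3.41 dB

Γ = (258 − 50)/(258 + 50) = 0.675
RL = −20·log₁₀|Γ| = −20·log₁₀(0.675)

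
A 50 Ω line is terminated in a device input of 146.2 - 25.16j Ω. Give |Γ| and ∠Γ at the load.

Γ ≈ 0.503 ∠ -7.35°

Γ = (Z_L − Z_0)/(Z_L + Z_0) = (96.2 − j25.16)/(196.2 − j25.16)
|Γ| = 99.4/198 = 0.503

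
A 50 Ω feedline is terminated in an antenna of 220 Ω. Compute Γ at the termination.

Γ = 0.63

Γ = (Z_L − Z_0)/(Z_L + Z_0) = (220 − 50)/(220 + 50) = 170/270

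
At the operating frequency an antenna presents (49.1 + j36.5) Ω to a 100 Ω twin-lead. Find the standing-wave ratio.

VSWR ≈ 2.38

Γ = (Z_L − Z_0)/(Z_L + Z_0) = (-50.9 + j36.5)/(149.1 + j36.5)
|Γ| = 62.6/154 = 0.408
VSWR = (1 + |Γ|)/(1 − |Γ|) = 1.41/0.592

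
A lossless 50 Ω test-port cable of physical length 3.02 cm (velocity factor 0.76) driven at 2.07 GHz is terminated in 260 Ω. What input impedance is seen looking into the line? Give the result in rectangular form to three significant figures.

λ = v/f = 0.76·c / 2.07 GHz = 0.11 m
βl = 2π·l/λ = 2π × 0.274 = 98.7°
tan(βl) = tan(98.7°) = -6.53
Z_in = Z_0·(Z_L + jZ_0·tanβl)/(Z_0 + jZ_L·tanβl)
     = 50·(260 − j327)/(50 − j1700)

Z_in ≈ 9.83 + j7.37 Ω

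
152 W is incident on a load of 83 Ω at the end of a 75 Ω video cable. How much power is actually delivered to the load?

Γ = (83 − 75)/(83 + 75) = 0.0506
|Γ|² = 0.00256
P_refl = |Γ|²·P_inc = 0.39 W, P_del = (1 − |Γ|²)·P_inc = 152 W

P_delivered ≈ 152 W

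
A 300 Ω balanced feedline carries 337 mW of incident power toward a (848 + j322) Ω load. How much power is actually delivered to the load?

|Γ| = |(548 + j322)/(1148 + j322)| = 0.533
|Γ|² = 0.284
P_refl = |Γ|²·P_inc = 95.8 mW, P_del = (1 − |Γ|²)·P_inc = 241 mW

P_delivered ≈ 241 mW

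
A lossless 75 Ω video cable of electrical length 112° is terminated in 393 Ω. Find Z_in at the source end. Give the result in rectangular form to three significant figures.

tan(βl) = tan(112°) = -2.48
Z_in = Z_0·(Z_L + jZ_0·tanβl)/(Z_0 + jZ_L·tanβl)
     = 75·(393 − j186)/(75 − j973)

Z_in ≈ 16.6 + j29 Ω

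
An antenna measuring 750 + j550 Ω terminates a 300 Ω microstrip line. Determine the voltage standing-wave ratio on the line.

VSWR ≈ 3.99

Γ = (Z_L − Z_0)/(Z_L + Z_0) = (450 + j550)/(1050 + j550)
|Γ| = 711/1190 = 0.6
VSWR = (1 + |Γ|)/(1 − |Γ|) = 1.6/0.4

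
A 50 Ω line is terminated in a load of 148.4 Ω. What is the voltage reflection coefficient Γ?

Γ = 0.496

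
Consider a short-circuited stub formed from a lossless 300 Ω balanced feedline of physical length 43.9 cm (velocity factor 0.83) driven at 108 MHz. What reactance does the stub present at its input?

λ = v/f = 0.83·c / 108 MHz = 2.31 m
βl = 2π·l/λ = 2π × 0.19 = 68.5°
tan(βl) = 2.54
For a short-circuited stub, Z_in = jZ_0·tan(βl)

X_in ≈ 763 Ω (inductive)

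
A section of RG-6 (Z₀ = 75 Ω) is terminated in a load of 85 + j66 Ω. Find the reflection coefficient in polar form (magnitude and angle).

Γ ≈ 0.386 ∠ 59°

Γ = (Z_L − Z_0)/(Z_L + Z_0) = (10 + j66)/(160 + j66)
|Γ| = 66.8/173 = 0.386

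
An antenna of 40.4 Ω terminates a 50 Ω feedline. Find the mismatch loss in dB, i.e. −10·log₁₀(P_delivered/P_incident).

Γ = (40.4 − 50)/(40.4 + 50) = -0.106
|Γ|² = 0.0113, so P_del/P_inc = 1 − |Γ|² = 0.989
ML = −10·log₁₀(1 − |Γ|²)

mismatch loss ≈ 0.0493 dB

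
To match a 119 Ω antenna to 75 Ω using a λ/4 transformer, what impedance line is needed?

Z_qwt = √(Z_0·R_L) = √(75 × 119) = √8925

Z_qwt ≈ 94.5 Ω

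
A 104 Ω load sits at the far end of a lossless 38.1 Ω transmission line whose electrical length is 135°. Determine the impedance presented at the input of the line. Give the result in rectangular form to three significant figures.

tan(βl) = tan(135°) = -1
Z_in = Z_0·(Z_L + jZ_0·tanβl)/(Z_0 + jZ_L·tanβl)
     = 38.1·(104 − j38.1)/(38.1 − j104)

Z_in ≈ 24.6 + j29.1 Ω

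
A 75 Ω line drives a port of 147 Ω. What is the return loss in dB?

RL ≈ 9.78 dB

Γ = (147 − 75)/(147 + 75) = 0.324
RL = −20·log₁₀|Γ| = −20·log₁₀(0.324)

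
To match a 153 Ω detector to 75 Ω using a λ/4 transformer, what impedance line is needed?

Z_qwt = √(Z_0·R_L) = √(75 × 153) = √11480

Z_qwt ≈ 107 Ω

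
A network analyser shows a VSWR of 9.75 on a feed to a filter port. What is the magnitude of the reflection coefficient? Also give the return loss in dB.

|Γ| ≈ 0.814; return loss ≈ 1.79 dB

|Γ| = (S − 1)/(S + 1) = (9.75 − 1)/(9.75 + 1) = 8.75/10.8
RL = −20·log₁₀|Γ| = −20·log₁₀(0.814)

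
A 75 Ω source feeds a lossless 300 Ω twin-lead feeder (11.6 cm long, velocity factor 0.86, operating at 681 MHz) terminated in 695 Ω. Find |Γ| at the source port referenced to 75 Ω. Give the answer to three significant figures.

λ = v/f = 0.86·c / 681 MHz = 0.379 m
βl = 2π·l/λ = 2π × 0.306 = 110°
tan(βl) = -2.71
Z_in = Z_0·(Z_L + jZ_0·tanβl)/(Z_0 + jZ_L·tanβl) = 143 + j87.7 Ω
Γ_s = (Z_in − Z_s)/(Z_in + Z_s) = (68.4 + j87.7)/(218 + j87.7), |Γ_s| = 0.473

|Γ| ≈ 0.473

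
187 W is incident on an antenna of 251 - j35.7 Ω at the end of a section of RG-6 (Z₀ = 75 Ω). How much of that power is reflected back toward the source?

|Γ| = |(176 − j35.7)/(326 − j35.7)| = 0.548
|Γ|² = 0.3
P_refl = |Γ|²·P_inc = 56.1 W, P_del = (1 − |Γ|²)·P_inc = 131 W

P_reflected ≈ 56.1 W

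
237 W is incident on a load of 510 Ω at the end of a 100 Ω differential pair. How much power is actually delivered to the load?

P_delivered ≈ 130 W

Γ = (510 − 100)/(510 + 100) = 0.672
|Γ|² = 0.452
P_refl = |Γ|²·P_inc = 107 W, P_del = (1 − |Γ|²)·P_inc = 130 W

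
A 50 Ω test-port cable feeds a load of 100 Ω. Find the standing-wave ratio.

Γ = (100 − 50)/(100 + 50) = 0.333
VSWR = (1 + 0.333)/(1 − 0.333)

VSWR ≈ 2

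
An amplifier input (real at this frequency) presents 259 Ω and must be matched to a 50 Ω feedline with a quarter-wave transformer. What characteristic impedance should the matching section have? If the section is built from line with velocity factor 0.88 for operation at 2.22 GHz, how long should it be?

Z_qwt ≈ 114 Ω; length ≈ 2.97 cm

Z_qwt = √(Z_0·R_L) = √(50 × 259) = √12950
λ = 0.88·c/f = 0.119 m, so l = λ/4 = 0.0297 m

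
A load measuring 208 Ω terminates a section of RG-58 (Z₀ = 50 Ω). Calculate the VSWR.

For a purely resistive load, VSWR = R_L/Z_0 or Z_0/R_L (whichever > 1) = 208/50

VSWR ≈ 4.16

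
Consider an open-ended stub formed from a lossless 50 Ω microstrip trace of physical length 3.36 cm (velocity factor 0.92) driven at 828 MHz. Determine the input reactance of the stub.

X_in ≈ -68.1 Ω (capacitive)

λ = v/f = 0.92·c / 828 MHz = 0.333 m
βl = 2π·l/λ = 2π × 0.101 = 36.3°
tan(βl) = 0.734
For an open-ended stub, Z_in = −jZ_0·cot(βl) = −jZ_0/tan(βl)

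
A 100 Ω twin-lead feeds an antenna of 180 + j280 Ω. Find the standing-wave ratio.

Γ = (Z_L − Z_0)/(Z_L + Z_0) = (80 + j280)/(280 + j280)
|Γ| = 291/396 = 0.735
VSWR = (1 + |Γ|)/(1 − |Γ|) = 1.74/0.265

VSWR ≈ 6.56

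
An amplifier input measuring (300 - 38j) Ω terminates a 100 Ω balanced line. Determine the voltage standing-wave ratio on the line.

VSWR ≈ 3.05

Γ = (Z_L − Z_0)/(Z_L + Z_0) = (200 − j38)/(400 − j38)
|Γ| = 204/402 = 0.507
VSWR = (1 + |Γ|)/(1 − |Γ|) = 1.51/0.493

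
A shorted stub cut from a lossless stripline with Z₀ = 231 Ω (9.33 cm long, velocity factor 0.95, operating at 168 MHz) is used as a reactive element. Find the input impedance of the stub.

λ = v/f = 0.95·c / 168 MHz = 1.7 m
βl = 2π·l/λ = 2π × 0.055 = 19.8°
tan(βl) = 0.36
For a shorted stub, Z_in = jZ_0·tan(βl)

Z_in ≈ +j83.2 Ω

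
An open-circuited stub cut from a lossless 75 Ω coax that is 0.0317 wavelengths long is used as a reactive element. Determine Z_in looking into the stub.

Z_in ≈ −j372 Ω

βl = 2π × 0.0317 = 11.4°
tan(βl) = 0.202
For an open-circuited stub, Z_in = −jZ_0·cot(βl) = −jZ_0/tan(βl)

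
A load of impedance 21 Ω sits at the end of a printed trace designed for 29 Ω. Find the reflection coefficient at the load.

Γ = (Z_L − Z_0)/(Z_L + Z_0) = (21 − 29)/(21 + 29) = -8/50

Γ = -0.16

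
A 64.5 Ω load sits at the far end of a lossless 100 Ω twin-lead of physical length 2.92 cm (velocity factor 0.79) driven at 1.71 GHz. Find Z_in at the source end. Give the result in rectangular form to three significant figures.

λ = v/f = 0.79·c / 1.71 GHz = 0.139 m
βl = 2π·l/λ = 2π × 0.211 = 75.8°
tan(βl) = tan(75.8°) = 3.97
Z_in = Z_0·(Z_L + jZ_0·tanβl)/(Z_0 + jZ_L·tanβl)
     = 100·(64.5 + j397)/(100 + j256)

Z_in ≈ 143 + j30.7 Ω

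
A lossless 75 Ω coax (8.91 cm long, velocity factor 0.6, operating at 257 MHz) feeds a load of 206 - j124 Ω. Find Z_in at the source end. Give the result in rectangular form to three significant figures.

Z_in ≈ 27.8 − j46.4 Ω

λ = v/f = 0.6·c / 257 MHz = 0.7 m
βl = 2π·l/λ = 2π × 0.127 = 45.8°
tan(βl) = tan(45.8°) = 1.03
Z_in = Z_0·(Z_L + jZ_0·tanβl)/(Z_0 + jZ_L·tanβl)
     = 75·(206 − j46.9)/(203 + j212)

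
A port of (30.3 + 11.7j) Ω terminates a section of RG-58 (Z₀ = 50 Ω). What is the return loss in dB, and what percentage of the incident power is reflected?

RL ≈ 11 dB; 7.97% of incident power reflected

Γ = (-19.7 + j11.7)/(80.3 + j11.7), |Γ| = 0.282
RL = −20·log₁₀(0.282) = 11 dB
P_refl/P_inc = |Γ|² = 0.0797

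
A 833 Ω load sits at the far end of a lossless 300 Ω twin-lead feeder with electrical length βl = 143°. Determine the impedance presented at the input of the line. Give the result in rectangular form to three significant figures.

Z_in ≈ 243 + j282 Ω

tan(βl) = tan(143°) = -0.754
Z_in = Z_0·(Z_L + jZ_0·tanβl)/(Z_0 + jZ_L·tanβl)
     = 300·(833 − j226)/(300 − j628)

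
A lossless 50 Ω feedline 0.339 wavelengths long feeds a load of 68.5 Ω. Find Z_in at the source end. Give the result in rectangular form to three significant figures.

βl = 2π × 0.339 = 122°
tan(βl) = tan(122°) = -1.6
Z_in = Z_0·(Z_L + jZ_0·tanβl)/(Z_0 + jZ_L·tanβl)
     = 50·(68.5 − j79.9)/(50 − j109)

Z_in ≈ 42 + j12.1 Ω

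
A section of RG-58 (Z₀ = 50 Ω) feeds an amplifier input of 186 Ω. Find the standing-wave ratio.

For a purely resistive load, VSWR = R_L/Z_0 or Z_0/R_L (whichever > 1) = 186/50

VSWR ≈ 3.72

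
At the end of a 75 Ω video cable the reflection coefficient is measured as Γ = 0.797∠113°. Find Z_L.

Z_L ≈ 12.1 + j48.7 Ω

Z_L = Z_0·(1 + Γ)/(1 − Γ) = 75·(0.689 + j0.734)/(1.31 − j0.734)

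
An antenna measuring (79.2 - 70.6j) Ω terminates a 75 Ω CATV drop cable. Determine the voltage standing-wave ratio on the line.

Γ = (Z_L − Z_0)/(Z_L + Z_0) = (4.2 − j70.6)/(154.2 − j70.6)
|Γ| = 70.7/170 = 0.417
VSWR = (1 + |Γ|)/(1 − |Γ|) = 1.42/0.583

VSWR ≈ 2.43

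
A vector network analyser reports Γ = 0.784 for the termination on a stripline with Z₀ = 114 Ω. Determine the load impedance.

Z_L = Z_0·(1 + Γ)/(1 − Γ) = 114·(1.78)/(0.216)

Z_L ≈ 942 Ω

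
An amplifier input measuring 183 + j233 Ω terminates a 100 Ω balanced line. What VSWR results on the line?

VSWR ≈ 5.15

Γ = (Z_L − Z_0)/(Z_L + Z_0) = (83 + j233)/(283 + j233)
|Γ| = 247/367 = 0.675
VSWR = (1 + |Γ|)/(1 − |Γ|) = 1.67/0.325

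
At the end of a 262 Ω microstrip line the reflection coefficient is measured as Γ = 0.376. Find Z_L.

Z_L ≈ 578 Ω

Z_L = Z_0·(1 + Γ)/(1 − Γ) = 262·(1.38)/(0.624)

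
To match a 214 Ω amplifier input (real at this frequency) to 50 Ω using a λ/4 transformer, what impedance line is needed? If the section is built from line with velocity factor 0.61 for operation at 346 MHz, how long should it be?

Z_qwt = √(Z_0·R_L) = √(50 × 214) = √10700
λ = 0.61·c/f = 0.529 m, so l = λ/4 = 0.132 m

Z_qwt ≈ 103 Ω; length ≈ 13.2 cm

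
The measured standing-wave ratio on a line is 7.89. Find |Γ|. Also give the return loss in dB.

|Γ| ≈ 0.775; return loss ≈ 2.21 dB

|Γ| = (S − 1)/(S + 1) = (7.89 − 1)/(7.89 + 1) = 6.89/8.89
RL = −20·log₁₀|Γ| = −20·log₁₀(0.775)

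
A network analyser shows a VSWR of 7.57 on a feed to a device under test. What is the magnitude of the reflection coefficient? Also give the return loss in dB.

|Γ| ≈ 0.767; return loss ≈ 2.31 dB

|Γ| = (S − 1)/(S + 1) = (7.57 − 1)/(7.57 + 1) = 6.57/8.57
RL = −20·log₁₀|Γ| = −20·log₁₀(0.767)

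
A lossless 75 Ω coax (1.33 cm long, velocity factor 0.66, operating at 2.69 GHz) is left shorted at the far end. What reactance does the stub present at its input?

λ = v/f = 0.66·c / 2.69 GHz = 0.0736 m
βl = 2π·l/λ = 2π × 0.181 = 65°
tan(βl) = 2.15
For a shorted stub, Z_in = jZ_0·tan(βl)

X_in ≈ 161 Ω (inductive)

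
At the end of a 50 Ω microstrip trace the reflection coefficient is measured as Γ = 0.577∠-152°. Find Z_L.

Z_L ≈ 14.2 − j11.5 Ω

Z_L = Z_0·(1 + Γ)/(1 − Γ) = 50·(0.491 − j0.271)/(1.51 + j0.271)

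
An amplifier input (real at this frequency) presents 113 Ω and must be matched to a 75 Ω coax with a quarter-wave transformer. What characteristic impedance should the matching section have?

Z_qwt ≈ 92.1 Ω

Z_qwt = √(Z_0·R_L) = √(75 × 113) = √8475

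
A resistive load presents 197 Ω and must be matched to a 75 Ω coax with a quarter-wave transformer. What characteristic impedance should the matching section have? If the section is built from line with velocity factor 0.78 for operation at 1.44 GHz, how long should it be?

Z_qwt ≈ 122 Ω; length ≈ 4.06 cm

Z_qwt = √(Z_0·R_L) = √(75 × 197) = √14780
λ = 0.78·c/f = 0.163 m, so l = λ/4 = 0.0406 m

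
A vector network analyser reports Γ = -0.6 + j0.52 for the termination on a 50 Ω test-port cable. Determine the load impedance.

Z_L ≈ 6.53 + j18.4 Ω

Z_L = Z_0·(1 + Γ)/(1 − Γ) = 50·(0.4 + j0.52)/(1.6 − j0.52)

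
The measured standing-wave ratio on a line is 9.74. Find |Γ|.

|Γ| ≈ 0.814

|Γ| = (S − 1)/(S + 1) = (9.74 − 1)/(9.74 + 1) = 8.74/10.7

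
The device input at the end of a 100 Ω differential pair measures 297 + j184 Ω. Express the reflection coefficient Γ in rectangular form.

Γ ≈ 0.585 + j0.192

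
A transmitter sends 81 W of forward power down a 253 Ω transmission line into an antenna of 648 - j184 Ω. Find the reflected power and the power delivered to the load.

|Γ| = |(395 − j184)/(901 − j184)| = 0.474
|Γ|² = 0.225
P_refl = |Γ|²·P_inc = 18.2 W, P_del = (1 − |Γ|²)·P_inc = 62.8 W

P_reflected ≈ 18.2 W; P_delivered ≈ 62.8 W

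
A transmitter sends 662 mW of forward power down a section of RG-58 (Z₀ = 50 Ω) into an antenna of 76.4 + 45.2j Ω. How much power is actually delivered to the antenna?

|Γ| = |(26.4 + j45.2)/(126.4 + j45.2)| = 0.39
|Γ|² = 0.152
P_refl = |Γ|²·P_inc = 101 mW, P_del = (1 − |Γ|²)·P_inc = 561 mW

P_delivered ≈ 561 mW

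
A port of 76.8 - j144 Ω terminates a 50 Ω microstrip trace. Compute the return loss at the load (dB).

Γ = (26.8 − j144)/(126.8 − j144), |Γ| = 0.763
RL = −20·log₁₀|Γ| = −20·log₁₀(0.763)

RL ≈ 2.35 dB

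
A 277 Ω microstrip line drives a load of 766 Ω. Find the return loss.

RL ≈ 6.58 dB

Γ = (766 − 277)/(766 + 277) = 0.469
RL = −20·log₁₀|Γ| = −20·log₁₀(0.469)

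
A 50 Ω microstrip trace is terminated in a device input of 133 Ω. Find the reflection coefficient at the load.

Γ = 0.454

Γ = (Z_L − Z_0)/(Z_L + Z_0) = (133 − 50)/(133 + 50) = 83/183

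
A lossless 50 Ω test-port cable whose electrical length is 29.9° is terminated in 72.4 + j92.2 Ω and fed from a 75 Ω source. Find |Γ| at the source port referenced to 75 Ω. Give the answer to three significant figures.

|Γ| ≈ 0.494

tan(βl) = 0.575
Z_in = Z_0·(Z_L + jZ_0·tanβl)/(Z_0 + jZ_L·tanβl) = 138 − j97 Ω
Γ_s = (Z_in − Z_s)/(Z_in + Z_s) = (63.2 − j97)/(213 − j97), |Γ_s| = 0.494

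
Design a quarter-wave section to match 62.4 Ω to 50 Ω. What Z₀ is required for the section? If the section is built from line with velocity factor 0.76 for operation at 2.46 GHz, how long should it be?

Z_qwt ≈ 55.9 Ω; length ≈ 2.32 cm

Z_qwt = √(Z_0·R_L) = √(50 × 62.4) = √3120
λ = 0.76·c/f = 0.0927 m, so l = λ/4 = 0.0232 m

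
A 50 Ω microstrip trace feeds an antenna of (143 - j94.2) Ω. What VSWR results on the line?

Γ = (Z_L − Z_0)/(Z_L + Z_0) = (93 − j94.2)/(193 − j94.2)
|Γ| = 132/215 = 0.616
VSWR = (1 + |Γ|)/(1 − |Γ|) = 1.62/0.384

VSWR ≈ 4.21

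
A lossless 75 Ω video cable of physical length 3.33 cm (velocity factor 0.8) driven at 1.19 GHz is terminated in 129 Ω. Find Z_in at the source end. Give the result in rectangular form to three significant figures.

λ = v/f = 0.8·c / 1.19 GHz = 0.202 m
βl = 2π·l/λ = 2π × 0.165 = 59.4°
tan(βl) = tan(59.4°) = 1.69
Z_in = Z_0·(Z_L + jZ_0·tanβl)/(Z_0 + jZ_L·tanβl)
     = 75·(129 + j127)/(75 + j218)

Z_in ≈ 52.6 − j26.2 Ω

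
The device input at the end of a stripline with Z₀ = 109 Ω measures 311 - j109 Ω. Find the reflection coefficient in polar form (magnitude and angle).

Γ = (Z_L − Z_0)/(Z_L + Z_0) = (202 − j109)/(420 − j109)
|Γ| = 230/434 = 0.529

Γ ≈ 0.529 ∠ -13.8°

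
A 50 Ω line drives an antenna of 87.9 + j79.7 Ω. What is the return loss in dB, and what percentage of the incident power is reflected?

Γ = (37.9 + j79.7)/(137.9 + j79.7), |Γ| = 0.554
RL = −20·log₁₀(0.554) = 5.13 dB
P_refl/P_inc = |Γ|² = 0.307

RL ≈ 5.13 dB; 30.7% of incident power reflected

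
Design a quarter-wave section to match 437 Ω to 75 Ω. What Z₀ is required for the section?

Z_qwt = √(Z_0·R_L) = √(75 × 437) = √32780

Z_qwt ≈ 181 Ω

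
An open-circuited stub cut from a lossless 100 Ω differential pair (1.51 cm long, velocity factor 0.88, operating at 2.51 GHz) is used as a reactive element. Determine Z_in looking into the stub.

Z_in ≈ −j79 Ω

λ = v/f = 0.88·c / 2.51 GHz = 0.105 m
βl = 2π·l/λ = 2π × 0.144 = 51.7°
tan(βl) = 1.27
For an open-circuited stub, Z_in = −jZ_0·cot(βl) = −jZ_0/tan(βl)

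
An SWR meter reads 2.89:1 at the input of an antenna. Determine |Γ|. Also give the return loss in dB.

|Γ| ≈ 0.486; return loss ≈ 6.27 dB

|Γ| = (S − 1)/(S + 1) = (2.89 − 1)/(2.89 + 1) = 1.89/3.89
RL = −20·log₁₀|Γ| = −20·log₁₀(0.486)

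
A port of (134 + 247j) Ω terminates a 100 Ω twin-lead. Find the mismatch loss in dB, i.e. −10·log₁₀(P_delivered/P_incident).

Γ = (34 + j247)/(234 + j247), |Γ| = 0.733
|Γ|² = 0.537, so P_del/P_inc = 1 − |Γ|² = 0.463
ML = −10·log₁₀(1 − |Γ|²)

mismatch loss ≈ 3.34 dB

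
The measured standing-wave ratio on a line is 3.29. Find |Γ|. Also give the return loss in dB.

|Γ| ≈ 0.534; return loss ≈ 5.45 dB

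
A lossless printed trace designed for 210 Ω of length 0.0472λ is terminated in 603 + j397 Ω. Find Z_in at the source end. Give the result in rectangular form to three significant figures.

βl = 2π × 0.0472 = 17°
tan(βl) = tan(17°) = 0.306
Z_in = Z_0·(Z_L + jZ_0·tanβl)/(Z_0 + jZ_L·tanβl)
     = 210·(603 + j461)/(88.7 + j184)

Z_in ≈ 695 − j353 Ω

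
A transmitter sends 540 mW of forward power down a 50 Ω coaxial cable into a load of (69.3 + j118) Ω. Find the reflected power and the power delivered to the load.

|Γ| = |(19.3 + j118)/(119.3 + j118)| = 0.713
|Γ|² = 0.508
P_refl = |Γ|²·P_inc = 274 mW, P_del = (1 − |Γ|²)·P_inc = 266 mW

P_reflected ≈ 274 mW; P_delivered ≈ 266 mW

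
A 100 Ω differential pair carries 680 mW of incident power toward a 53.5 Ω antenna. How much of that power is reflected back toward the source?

Γ = (53.5 − 100)/(53.5 + 100) = -0.303
|Γ|² = 0.0918
P_refl = |Γ|²·P_inc = 62.4 mW, P_del = (1 − |Γ|²)·P_inc = 618 mW

P_reflected ≈ 62.4 mW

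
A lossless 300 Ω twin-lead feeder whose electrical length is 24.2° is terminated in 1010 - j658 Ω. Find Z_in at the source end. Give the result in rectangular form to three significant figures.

tan(βl) = tan(24.2°) = 0.449
Z_in = Z_0·(Z_L + jZ_0·tanβl)/(Z_0 + jZ_L·tanβl)
     = 300·(1010 − j523)/(596 + j454)

Z_in ≈ 195 − j412 Ω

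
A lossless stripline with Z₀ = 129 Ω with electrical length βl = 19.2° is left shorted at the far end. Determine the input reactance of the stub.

tan(βl) = 0.348
For a shorted stub, Z_in = jZ_0·tan(βl)

X_in ≈ 44.9 Ω (inductive)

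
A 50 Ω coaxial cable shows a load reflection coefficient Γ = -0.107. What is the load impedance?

Z_L = Z_0·(1 + Γ)/(1 − Γ) = 50·(0.893)/(1.11)

Z_L ≈ 40.3 Ω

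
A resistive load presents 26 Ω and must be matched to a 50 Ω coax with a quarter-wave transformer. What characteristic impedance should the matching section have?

Z_qwt ≈ 36.1 Ω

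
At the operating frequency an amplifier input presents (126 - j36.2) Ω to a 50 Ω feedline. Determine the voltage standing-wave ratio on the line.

VSWR ≈ 2.76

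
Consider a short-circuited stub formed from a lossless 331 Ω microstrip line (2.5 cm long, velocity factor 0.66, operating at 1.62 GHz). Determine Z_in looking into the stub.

λ = v/f = 0.66·c / 1.62 GHz = 0.122 m
βl = 2π·l/λ = 2π × 0.205 = 73.6°
tan(βl) = 3.41
For a short-circuited stub, Z_in = jZ_0·tan(βl)

Z_in ≈ +j1130 Ω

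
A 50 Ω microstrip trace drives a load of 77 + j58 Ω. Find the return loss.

Γ = (27 + j58)/(127 + j58), |Γ| = 0.458
RL = −20·log₁₀|Γ| = −20·log₁₀(0.458)

RL ≈ 6.78 dB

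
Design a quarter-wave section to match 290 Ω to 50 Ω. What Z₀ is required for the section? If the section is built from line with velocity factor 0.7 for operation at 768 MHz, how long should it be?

Z_qwt ≈ 120 Ω; length ≈ 6.84 cm

Z_qwt = √(Z_0·R_L) = √(50 × 290) = √14500
λ = 0.7·c/f = 0.273 m, so l = λ/4 = 0.0684 m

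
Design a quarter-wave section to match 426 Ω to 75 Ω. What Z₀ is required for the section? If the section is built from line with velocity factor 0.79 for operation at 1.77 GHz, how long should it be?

Z_qwt = √(Z_0·R_L) = √(75 × 426) = √31950
λ = 0.79·c/f = 0.134 m, so l = λ/4 = 0.0335 m

Z_qwt ≈ 179 Ω; length ≈ 3.35 cm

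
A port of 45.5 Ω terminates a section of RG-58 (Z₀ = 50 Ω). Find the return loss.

Γ = (45.5 − 50)/(45.5 + 50) = -0.0471
RL = −20·log₁₀|Γ| = −20·log₁₀(0.0471)

RL ≈ 26.5 dB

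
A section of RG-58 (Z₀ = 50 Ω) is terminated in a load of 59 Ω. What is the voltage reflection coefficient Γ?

Γ = (Z_L − Z_0)/(Z_L + Z_0) = (59 − 50)/(59 + 50) = 9/109

Γ = 0.0826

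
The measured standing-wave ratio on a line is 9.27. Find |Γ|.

|Γ| ≈ 0.805

|Γ| = (S − 1)/(S + 1) = (9.27 − 1)/(9.27 + 1) = 8.27/10.3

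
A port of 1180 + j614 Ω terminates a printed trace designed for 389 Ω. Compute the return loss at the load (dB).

Γ = (791 + j614)/(1569 + j614), |Γ| = 0.594
RL = −20·log₁₀|Γ| = −20·log₁₀(0.594)

RL ≈ 4.52 dB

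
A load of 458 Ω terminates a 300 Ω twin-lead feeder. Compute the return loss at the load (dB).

RL ≈ 13.6 dB

Γ = (458 − 300)/(458 + 300) = 0.208
RL = −20·log₁₀|Γ| = −20·log₁₀(0.208)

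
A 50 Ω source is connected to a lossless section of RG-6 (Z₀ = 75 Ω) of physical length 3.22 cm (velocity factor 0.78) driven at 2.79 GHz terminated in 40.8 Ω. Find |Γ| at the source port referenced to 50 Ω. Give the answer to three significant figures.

|Γ| ≈ 0.339

λ = v/f = 0.78·c / 2.79 GHz = 0.0839 m
βl = 2π·l/λ = 2π × 0.384 = 138°
tan(βl) = -0.894
Z_in = Z_0·(Z_L + jZ_0·tanβl)/(Z_0 + jZ_L·tanβl) = 59.4 − j38.2 Ω
Γ_s = (Z_in − Z_s)/(Z_in + Z_s) = (9.36 − j38.2)/(109 − j38.2), |Γ_s| = 0.339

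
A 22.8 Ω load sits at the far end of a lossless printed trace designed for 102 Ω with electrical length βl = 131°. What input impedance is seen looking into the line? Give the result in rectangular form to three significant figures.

tan(βl) = tan(131°) = -1.15
Z_in = Z_0·(Z_L + jZ_0·tanβl)/(Z_0 + jZ_L·tanβl)
     = 102·(22.8 − j117)/(102 − j26.2)

Z_in ≈ 49.7 − j105 Ω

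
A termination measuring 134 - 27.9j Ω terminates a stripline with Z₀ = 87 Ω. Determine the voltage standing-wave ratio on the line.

VSWR ≈ 1.65

Γ = (Z_L − Z_0)/(Z_L + Z_0) = (47 − j27.9)/(221 − j27.9)
|Γ| = 54.7/223 = 0.245
VSWR = (1 + |Γ|)/(1 − |Γ|) = 1.25/0.755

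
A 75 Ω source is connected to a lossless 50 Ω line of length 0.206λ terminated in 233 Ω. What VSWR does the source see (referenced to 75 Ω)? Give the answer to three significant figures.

βl = 2π × 0.206 = 74.2°
tan(βl) = 3.52
Z_in = Z_0·(Z_L + jZ_0·tanβl)/(Z_0 + jZ_L·tanβl) = 11.6 − j13.5 Ω
Γ_s = (Z_in − Z_s)/(Z_in + Z_s) = (-63.4 − j13.5)/(86.6 − j13.5), |Γ_s| = 0.741
VSWR = (1 + |Γ_s|)/(1 − |Γ_s|)

VSWR ≈ 6.71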